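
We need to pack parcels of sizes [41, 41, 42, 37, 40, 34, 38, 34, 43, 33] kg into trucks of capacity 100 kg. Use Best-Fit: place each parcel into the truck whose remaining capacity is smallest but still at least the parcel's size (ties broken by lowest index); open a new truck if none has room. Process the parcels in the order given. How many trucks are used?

5

truck 1: place 41 kg, 59 kg left
truck 1: place 41 kg, 18 kg left
truck 2: place 42 kg, 58 kg left
truck 2: place 37 kg, 21 kg left
truck 3: place 40 kg, 60 kg left
truck 3: place 34 kg, 26 kg left
truck 4: place 38 kg, 62 kg left
truck 4: place 34 kg, 28 kg left
truck 5: place 43 kg, 57 kg left
truck 5: place 33 kg, 24 kg left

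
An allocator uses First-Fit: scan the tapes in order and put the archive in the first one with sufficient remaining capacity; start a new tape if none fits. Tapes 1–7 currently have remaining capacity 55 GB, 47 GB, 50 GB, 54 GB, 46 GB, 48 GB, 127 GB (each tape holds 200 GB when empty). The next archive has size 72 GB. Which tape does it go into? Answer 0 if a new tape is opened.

7

Tapes with room: tape 7 (127 GB).
The first with room is tape 7.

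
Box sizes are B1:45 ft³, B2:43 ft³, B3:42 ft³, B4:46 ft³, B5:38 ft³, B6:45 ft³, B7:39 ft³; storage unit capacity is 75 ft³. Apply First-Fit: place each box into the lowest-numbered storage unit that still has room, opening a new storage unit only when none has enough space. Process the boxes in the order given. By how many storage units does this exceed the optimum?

0

First-Fit: [45] [43] [42] [46] [38] [45] [39] → 7 storage units.
7 boxes exceed 37.5 ft³ (half the capacity), and no two of those can share a storage unit, so at least 7 storage units are needed.
So 7 is already optimal.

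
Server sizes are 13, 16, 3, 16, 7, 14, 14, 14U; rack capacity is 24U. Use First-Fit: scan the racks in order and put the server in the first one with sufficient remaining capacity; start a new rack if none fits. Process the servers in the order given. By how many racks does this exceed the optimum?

First-Fit: [13,3,7] [16] [16] [14] [14] [14] → 6 racks.
6 servers exceed 12U (half the capacity), and no two of those can share a rack, so at least 6 racks are needed.
So 6 is already optimal.

0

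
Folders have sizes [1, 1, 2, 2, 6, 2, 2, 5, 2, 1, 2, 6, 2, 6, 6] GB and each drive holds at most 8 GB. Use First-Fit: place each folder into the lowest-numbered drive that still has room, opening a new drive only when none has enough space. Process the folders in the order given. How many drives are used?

6

drive 1: place 1 GB, 7 GB left
drive 1: place 1 GB, 6 GB left
drive 1: place 2 GB, 4 GB left
drive 1: place 2 GB, 2 GB left
drive 2: place 6 GB, 2 GB left
drive 1: place 2 GB, 0 GB left
drive 2: place 2 GB, 0 GB left
drive 3: place 5 GB, 3 GB left
drive 3: place 2 GB, 1 GB left
drive 3: place 1 GB, 0 GB left
drive 4: place 2 GB, 6 GB left
drive 4: place 6 GB, 0 GB left
drive 5: place 2 GB, 6 GB left
drive 5: place 6 GB, 0 GB left
drive 6: place 6 GB, 2 GB left
Final drives: [1,1,2,2,2] [6,2] [5,2,1] [2,6] [2,6] [6].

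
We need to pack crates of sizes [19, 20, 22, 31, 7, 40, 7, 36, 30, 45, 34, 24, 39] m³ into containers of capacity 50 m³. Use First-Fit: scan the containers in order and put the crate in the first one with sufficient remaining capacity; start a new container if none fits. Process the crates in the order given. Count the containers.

Put 19 m³ in container 1; 31 m³ remain.
Put 20 m³ in container 1; 11 m³ remain.
Put 22 m³ in container 2; 28 m³ remain.
Put 31 m³ in container 3; 19 m³ remain.
Put 7 m³ in container 1; 4 m³ remain.
Put 40 m³ in container 4; 10 m³ remain.
Put 7 m³ in container 2; 21 m³ remain.
Put 36 m³ in container 5; 14 m³ remain.
Put 30 m³ in container 6; 20 m³ remain.
Put 45 m³ in container 7; 5 m³ remain.
Put 34 m³ in container 8; 16 m³ remain.
Put 24 m³ in container 9; 26 m³ remain.
Put 39 m³ in container 10; 11 m³ remain.

10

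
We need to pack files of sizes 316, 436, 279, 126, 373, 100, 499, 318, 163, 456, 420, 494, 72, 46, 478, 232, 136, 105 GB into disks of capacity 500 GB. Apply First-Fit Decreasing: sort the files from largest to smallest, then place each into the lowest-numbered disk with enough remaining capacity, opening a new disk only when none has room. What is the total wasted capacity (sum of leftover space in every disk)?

451

Sorted descending: 499, 494, 478, 456, 436, 420, 373, 318, 316, 279, 232, 163, 136, 126, 105, 100, 72, 46.
Put 499 GB in disk 1; 1 GB remain.
Put 494 GB in disk 2; 6 GB remain.
Put 478 GB in disk 3; 22 GB remain.
Put 456 GB in disk 4; 44 GB remain.
Put 436 GB in disk 5; 64 GB remain.
Put 420 GB in disk 6; 80 GB remain.
Put 373 GB in disk 7; 127 GB remain.
Put 318 GB in disk 8; 182 GB remain.
Put 316 GB in disk 9; 184 GB remain.
Put 279 GB in disk 10; 221 GB remain.
Put 232 GB in disk 11; 268 GB remain.
Put 163 GB in disk 8; 19 GB remain.
Put 136 GB in disk 9; 48 GB remain.
Put 126 GB in disk 7; 1 GB remain.
Put 105 GB in disk 10; 116 GB remain.
Put 100 GB in disk 10; 16 GB remain.
Put 72 GB in disk 6; 8 GB remain.
Put 46 GB in disk 5; 18 GB remain.
11 disks × 500 GB = 5500 GB; used 5049 GB; unused 451 GB.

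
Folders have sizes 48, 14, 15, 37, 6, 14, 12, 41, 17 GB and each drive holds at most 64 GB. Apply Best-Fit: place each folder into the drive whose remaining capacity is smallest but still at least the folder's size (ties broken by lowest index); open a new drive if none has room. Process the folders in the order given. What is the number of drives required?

drive 1: place 48 GB, 16 GB left
drive 1: place 14 GB, 2 GB left
drive 2: place 15 GB, 49 GB left
drive 2: place 37 GB, 12 GB left
drive 2: place 6 GB, 6 GB left
drive 3: place 14 GB, 50 GB left
drive 3: place 12 GB, 38 GB left
drive 4: place 41 GB, 23 GB left
drive 4: place 17 GB, 6 GB left
Final drives: [48,14] [15,37,6] [14,12] [41,17].

4 drives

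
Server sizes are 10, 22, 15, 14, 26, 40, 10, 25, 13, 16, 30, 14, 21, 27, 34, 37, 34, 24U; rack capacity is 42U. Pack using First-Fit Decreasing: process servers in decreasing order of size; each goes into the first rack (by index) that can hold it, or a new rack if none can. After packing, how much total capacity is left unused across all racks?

50

Sorted descending: 40, 37, 34, 34, 30, 27, 26, 25, 24, 22, 21, 16, 15, 14, 14, 13, 10, 10.
Put 40U in rack 1; 2U remain.
Put 37U in rack 2; 5U remain.
Put 34U in rack 3; 8U remain.
Put 34U in rack 4; 8U remain.
Put 30U in rack 5; 12U remain.
Put 27U in rack 6; 15U remain.
Put 26U in rack 7; 16U remain.
Put 25U in rack 8; 17U remain.
Put 24U in rack 9; 18U remain.
Put 22U in rack 10; 20U remain.
Put 21U in rack 11; 21U remain.
Put 16U in rack 7; 0U remain.
Put 15U in rack 6; 0U remain.
Put 14U in rack 8; 3U remain.
Put 14U in rack 9; 4U remain.
Put 13U in rack 10; 7U remain.
Put 10U in rack 5; 2U remain.
Put 10U in rack 11; 11U remain.
11 racks × 42U = 462U; used 412U; unused 50U.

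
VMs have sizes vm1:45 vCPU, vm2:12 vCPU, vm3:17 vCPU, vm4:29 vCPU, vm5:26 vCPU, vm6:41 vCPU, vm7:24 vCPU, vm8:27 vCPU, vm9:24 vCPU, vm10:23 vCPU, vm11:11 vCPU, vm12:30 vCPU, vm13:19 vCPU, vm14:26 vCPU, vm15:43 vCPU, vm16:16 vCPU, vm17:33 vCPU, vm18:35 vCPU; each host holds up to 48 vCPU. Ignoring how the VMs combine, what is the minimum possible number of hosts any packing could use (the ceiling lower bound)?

11

Total size = 45 + 12 + 17 + 29 + 26 + 41 + 24 + 27 + 24 + 23 + 11 + 30 + 19 + 26 + 43 + 16 + 33 + 35 = 481 vCPU.
⌈481 / 48⌉ = 11.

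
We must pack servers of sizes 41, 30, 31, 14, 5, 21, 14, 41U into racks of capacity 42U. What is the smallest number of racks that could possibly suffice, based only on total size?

Total size = 41 + 30 + 31 + 14 + 5 + 21 + 14 + 41 = 197U.
⌈197 / 42⌉ = 5.

5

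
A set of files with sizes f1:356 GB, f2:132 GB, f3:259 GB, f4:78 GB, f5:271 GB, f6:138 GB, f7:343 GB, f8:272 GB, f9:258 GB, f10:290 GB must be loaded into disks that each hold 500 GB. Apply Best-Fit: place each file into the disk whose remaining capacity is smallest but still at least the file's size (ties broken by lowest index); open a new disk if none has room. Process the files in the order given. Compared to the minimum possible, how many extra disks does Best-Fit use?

0

Best-Fit: [356,132] [259,78,138] [271] [343] [272] [258] [290] → 7 disks.
7 files exceed 250 GB (half the capacity), and no two of those can share a disk, so at least 7 disks are needed.
So 7 is already optimal.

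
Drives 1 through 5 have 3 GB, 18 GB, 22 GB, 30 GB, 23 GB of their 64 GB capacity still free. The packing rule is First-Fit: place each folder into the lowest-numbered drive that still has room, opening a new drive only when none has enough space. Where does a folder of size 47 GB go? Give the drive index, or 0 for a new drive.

No drive has ≥ 47 GB free, so a new drive is opened.

0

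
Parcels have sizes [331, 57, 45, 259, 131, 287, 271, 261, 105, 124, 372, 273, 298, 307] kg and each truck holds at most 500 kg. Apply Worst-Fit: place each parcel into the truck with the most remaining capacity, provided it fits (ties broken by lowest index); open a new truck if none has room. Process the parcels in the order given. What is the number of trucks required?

9

331 kg → truck 1 (remaining 169 kg)
57 kg → truck 1 (remaining 112 kg)
45 kg → truck 1 (remaining 67 kg)
259 kg → truck 2 (remaining 241 kg)
131 kg → truck 2 (remaining 110 kg)
287 kg → truck 3 (remaining 213 kg)
271 kg → truck 4 (remaining 229 kg)
261 kg → truck 5 (remaining 239 kg)
105 kg → truck 5 (remaining 134 kg)
124 kg → truck 4 (remaining 105 kg)
372 kg → truck 6 (remaining 128 kg)
273 kg → truck 7 (remaining 227 kg)
298 kg → truck 8 (remaining 202 kg)
307 kg → truck 9 (remaining 193 kg)
Final trucks: [331,57,45] [259,131] [287] [271,124] [261,105] [372] [273] [298] [307].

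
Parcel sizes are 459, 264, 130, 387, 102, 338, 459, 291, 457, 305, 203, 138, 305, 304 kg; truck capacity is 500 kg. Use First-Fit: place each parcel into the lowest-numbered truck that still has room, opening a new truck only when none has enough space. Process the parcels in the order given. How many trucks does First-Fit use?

truck 1: place 459 kg, 41 kg left
truck 2: place 264 kg, 236 kg left
truck 2: place 130 kg, 106 kg left
truck 3: place 387 kg, 113 kg left
truck 2: place 102 kg, 4 kg left
truck 4: place 338 kg, 162 kg left
truck 5: place 459 kg, 41 kg left
truck 6: place 291 kg, 209 kg left
truck 7: place 457 kg, 43 kg left
truck 8: place 305 kg, 195 kg left
truck 6: place 203 kg, 6 kg left
truck 4: place 138 kg, 24 kg left
truck 9: place 305 kg, 195 kg left
truck 10: place 304 kg, 196 kg left
Final trucks: [459] [264,130,102] [387] [338,138] [459] [291,203] [457] [305] [305] [304].

10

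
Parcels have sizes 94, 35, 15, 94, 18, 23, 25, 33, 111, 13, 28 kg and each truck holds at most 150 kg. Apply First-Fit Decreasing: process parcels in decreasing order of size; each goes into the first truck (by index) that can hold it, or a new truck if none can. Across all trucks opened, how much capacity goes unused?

Sorted descending: 111, 94, 94, 35, 33, 28, 25, 23, 18, 15, 13.
Put 111 kg in truck 1; 39 kg remain.
Put 94 kg in truck 2; 56 kg remain.
Put 94 kg in truck 3; 56 kg remain.
Put 35 kg in truck 1; 4 kg remain.
Put 33 kg in truck 2; 23 kg remain.
Put 28 kg in truck 3; 28 kg remain.
Put 25 kg in truck 3; 3 kg remain.
Put 23 kg in truck 2; 0 kg remain.
Put 18 kg in truck 4; 132 kg remain.
Put 15 kg in truck 4; 117 kg remain.
Put 13 kg in truck 4; 104 kg remain.
4 trucks × 150 kg = 600 kg; used 489 kg; unused 111 kg.

111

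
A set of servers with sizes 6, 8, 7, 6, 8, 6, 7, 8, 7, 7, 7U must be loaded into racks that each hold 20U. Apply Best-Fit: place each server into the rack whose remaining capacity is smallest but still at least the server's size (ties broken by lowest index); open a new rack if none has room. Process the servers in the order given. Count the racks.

5 racks

rack 1: place 6U, 14U left
rack 1: place 8U, 6U left
rack 2: place 7U, 13U left
rack 1: place 6U, 0U left
rack 2: place 8U, 5U left
rack 3: place 6U, 14U left
rack 3: place 7U, 7U left
rack 4: place 8U, 12U left
rack 3: place 7U, 0U left
rack 4: place 7U, 5U left
rack 5: place 7U, 13U left
Final racks: [6,8,6] [7,8] [6,7,7] [8,7] [7].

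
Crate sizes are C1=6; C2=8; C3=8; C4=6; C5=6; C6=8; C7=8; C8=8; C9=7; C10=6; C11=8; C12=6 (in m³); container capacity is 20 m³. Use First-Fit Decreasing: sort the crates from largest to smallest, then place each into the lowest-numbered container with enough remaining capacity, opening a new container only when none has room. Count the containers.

Sorted descending: 8, 8, 8, 8, 8, 8, 7, 6, 6, 6, 6, 6.
8 m³ → container 1 (remaining 12 m³)
8 m³ → container 1 (remaining 4 m³)
8 m³ → container 2 (remaining 12 m³)
8 m³ → container 2 (remaining 4 m³)
8 m³ → container 3 (remaining 12 m³)
8 m³ → container 3 (remaining 4 m³)
7 m³ → container 4 (remaining 13 m³)
6 m³ → container 4 (remaining 7 m³)
6 m³ → container 4 (remaining 1 m³)
6 m³ → container 5 (remaining 14 m³)
6 m³ → container 5 (remaining 8 m³)
6 m³ → container 5 (remaining 2 m³)
Final containers: [8,8] [8,8] [8,8] [7,6,6] [6,6,6].

5 containers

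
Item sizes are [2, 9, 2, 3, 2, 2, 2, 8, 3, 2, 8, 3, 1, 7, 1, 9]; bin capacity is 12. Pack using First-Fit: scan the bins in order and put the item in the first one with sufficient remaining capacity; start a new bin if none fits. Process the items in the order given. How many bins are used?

Put 2 in bin 1; 10 remain.
Put 9 in bin 1; 1 remain.
Put 2 in bin 2; 10 remain.
Put 3 in bin 2; 7 remain.
Put 2 in bin 2; 5 remain.
Put 2 in bin 2; 3 remain.
Put 2 in bin 2; 1 remain.
Put 8 in bin 3; 4 remain.
Put 3 in bin 3; 1 remain.
Put 2 in bin 4; 10 remain.
Put 8 in bin 4; 2 remain.
Put 3 in bin 5; 9 remain.
Put 1 in bin 1; 0 remain.
Put 7 in bin 5; 2 remain.
Put 1 in bin 2; 0 remain.
Put 9 in bin 6; 3 remain.
Final bins: [2,9,1] [2,3,2,2,2,1] [8,3] [2,8] [3,7] [9].

6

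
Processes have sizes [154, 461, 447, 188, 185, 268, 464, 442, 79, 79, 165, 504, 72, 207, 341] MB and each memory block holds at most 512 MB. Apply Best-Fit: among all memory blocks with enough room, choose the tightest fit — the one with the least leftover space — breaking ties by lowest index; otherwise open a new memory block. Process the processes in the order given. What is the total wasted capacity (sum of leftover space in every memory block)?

552

154 MB → memory block 1 (remaining 358 MB)
461 MB → memory block 2 (remaining 51 MB)
447 MB → memory block 3 (remaining 65 MB)
188 MB → memory block 1 (remaining 170 MB)
185 MB → memory block 4 (remaining 327 MB)
268 MB → memory block 4 (remaining 59 MB)
464 MB → memory block 5 (remaining 48 MB)
442 MB → memory block 6 (remaining 70 MB)
79 MB → memory block 1 (remaining 91 MB)
79 MB → memory block 1 (remaining 12 MB)
165 MB → memory block 7 (remaining 347 MB)
504 MB → memory block 8 (remaining 8 MB)
72 MB → memory block 7 (remaining 275 MB)
207 MB → memory block 7 (remaining 68 MB)
341 MB → memory block 9 (remaining 171 MB)
9 memory blocks × 512 MB = 4608 MB; used 4056 MB; unused 552 MB.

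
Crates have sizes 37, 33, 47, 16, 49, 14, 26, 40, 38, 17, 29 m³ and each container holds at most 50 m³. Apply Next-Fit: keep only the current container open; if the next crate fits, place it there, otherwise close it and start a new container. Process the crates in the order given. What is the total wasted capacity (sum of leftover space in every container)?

104

37 m³ → container 1 (remaining 13 m³)
33 m³ → container 2 (remaining 17 m³)
47 m³ → container 3 (remaining 3 m³)
16 m³ → container 4 (remaining 34 m³)
49 m³ → container 5 (remaining 1 m³)
14 m³ → container 6 (remaining 36 m³)
26 m³ → container 6 (remaining 10 m³)
40 m³ → container 7 (remaining 10 m³)
38 m³ → container 8 (remaining 12 m³)
17 m³ → container 9 (remaining 33 m³)
29 m³ → container 9 (remaining 4 m³)
9 containers × 50 m³ = 450 m³; used 346 m³; unused 104 m³.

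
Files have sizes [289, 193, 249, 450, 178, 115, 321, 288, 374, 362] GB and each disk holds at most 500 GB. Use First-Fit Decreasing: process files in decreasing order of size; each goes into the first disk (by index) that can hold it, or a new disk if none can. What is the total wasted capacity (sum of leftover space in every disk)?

681

Sorted descending: 450, 374, 362, 321, 289, 288, 249, 193, 178, 115.
Put 450 GB in disk 1; 50 GB remain.
Put 374 GB in disk 2; 126 GB remain.
Put 362 GB in disk 3; 138 GB remain.
Put 321 GB in disk 4; 179 GB remain.
Put 289 GB in disk 5; 211 GB remain.
Put 288 GB in disk 6; 212 GB remain.
Put 249 GB in disk 7; 251 GB remain.
Put 193 GB in disk 5; 18 GB remain.
Put 178 GB in disk 4; 1 GB remain.
Put 115 GB in disk 2; 11 GB remain.
7 disks × 500 GB = 3500 GB; used 2819 GB; unused 681 GB.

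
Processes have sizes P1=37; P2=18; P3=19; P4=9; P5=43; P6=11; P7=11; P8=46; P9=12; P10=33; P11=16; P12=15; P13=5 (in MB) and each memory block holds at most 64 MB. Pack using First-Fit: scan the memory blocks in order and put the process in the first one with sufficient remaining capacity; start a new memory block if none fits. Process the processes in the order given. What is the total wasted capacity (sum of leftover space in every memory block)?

45

Put P1 (37 MB) in memory block 1; 27 MB remain.
Put P2 (18 MB) in memory block 1; 9 MB remain.
Put P3 (19 MB) in memory block 2; 45 MB remain.
Put P4 (9 MB) in memory block 1; 0 MB remain.
Put P5 (43 MB) in memory block 2; 2 MB remain.
Put P6 (11 MB) in memory block 3; 53 MB remain.
Put P7 (11 MB) in memory block 3; 42 MB remain.
Put P8 (46 MB) in memory block 4; 18 MB remain.
Put P9 (12 MB) in memory block 3; 30 MB remain.
Put P10 (33 MB) in memory block 5; 31 MB remain.
Put P11 (16 MB) in memory block 3; 14 MB remain.
Put P12 (15 MB) in memory block 4; 3 MB remain.
Put P13 (5 MB) in memory block 3; 9 MB remain.
5 memory blocks × 64 MB = 320 MB; used 275 MB; unused 45 MB.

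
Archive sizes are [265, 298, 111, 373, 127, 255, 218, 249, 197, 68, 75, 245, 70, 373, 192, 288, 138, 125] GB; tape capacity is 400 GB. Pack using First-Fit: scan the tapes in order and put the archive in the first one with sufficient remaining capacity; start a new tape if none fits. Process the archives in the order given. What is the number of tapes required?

tape 1: place 265 GB, 135 GB left
tape 2: place 298 GB, 102 GB left
tape 1: place 111 GB, 24 GB left
tape 3: place 373 GB, 27 GB left
tape 4: place 127 GB, 273 GB left
tape 4: place 255 GB, 18 GB left
tape 5: place 218 GB, 182 GB left
tape 6: place 249 GB, 151 GB left
tape 7: place 197 GB, 203 GB left
tape 2: place 68 GB, 34 GB left
tape 5: place 75 GB, 107 GB left
tape 8: place 245 GB, 155 GB left
tape 5: place 70 GB, 37 GB left
tape 9: place 373 GB, 27 GB left
tape 7: place 192 GB, 11 GB left
tape 10: place 288 GB, 112 GB left
tape 6: place 138 GB, 13 GB left
tape 8: place 125 GB, 30 GB left
Final tapes: [265,111] [298,68] [373] [127,255] [218,75,70] [249,138] [197,192] [245,125] [373] [288].

10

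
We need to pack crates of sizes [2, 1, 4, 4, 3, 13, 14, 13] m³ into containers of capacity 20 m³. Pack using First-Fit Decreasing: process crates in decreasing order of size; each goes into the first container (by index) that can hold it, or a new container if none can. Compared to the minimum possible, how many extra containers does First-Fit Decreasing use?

0

First-Fit Decreasing: [14,4,2] [13,4,3] [13,1] → 3 containers.
Total size 54 m³; any packing needs at least ⌈54/20⌉ = 3 containers.
So 3 is already optimal.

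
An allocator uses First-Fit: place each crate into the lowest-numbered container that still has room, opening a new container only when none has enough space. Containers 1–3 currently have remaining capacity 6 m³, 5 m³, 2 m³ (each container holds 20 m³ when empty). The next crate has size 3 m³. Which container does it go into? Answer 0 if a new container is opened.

1

Containers with room: container 1 (6 m³), container 2 (5 m³).
The first with room is container 1.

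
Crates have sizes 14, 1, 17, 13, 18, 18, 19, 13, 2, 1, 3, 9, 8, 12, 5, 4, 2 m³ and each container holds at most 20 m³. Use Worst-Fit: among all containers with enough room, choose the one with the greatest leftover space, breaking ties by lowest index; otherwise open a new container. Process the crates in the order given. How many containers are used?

Put 14 m³ in container 1; 6 m³ remain.
Put 1 m³ in container 1; 5 m³ remain.
Put 17 m³ in container 2; 3 m³ remain.
Put 13 m³ in container 3; 7 m³ remain.
Put 18 m³ in container 4; 2 m³ remain.
Put 18 m³ in container 5; 2 m³ remain.
Put 19 m³ in container 6; 1 m³ remain.
Put 13 m³ in container 7; 7 m³ remain.
Put 2 m³ in container 3; 5 m³ remain.
Put 1 m³ in container 7; 6 m³ remain.
Put 3 m³ in container 7; 3 m³ remain.
Put 9 m³ in container 8; 11 m³ remain.
Put 8 m³ in container 8; 3 m³ remain.
Put 12 m³ in container 9; 8 m³ remain.
Put 5 m³ in container 9; 3 m³ remain.
Put 4 m³ in container 1; 1 m³ remain.
Put 2 m³ in container 3; 3 m³ remain.
Final containers: [14,1,4] [17] [13,2,2] [18] [18] [19] [13,1,3] [9,8] [12,5].

9 containers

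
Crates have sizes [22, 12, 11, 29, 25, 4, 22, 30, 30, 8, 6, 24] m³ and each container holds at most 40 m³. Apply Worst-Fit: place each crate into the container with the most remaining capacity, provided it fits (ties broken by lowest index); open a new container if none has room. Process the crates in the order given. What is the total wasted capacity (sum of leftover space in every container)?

container 1: place 22 m³, 18 m³ left
container 1: place 12 m³, 6 m³ left
container 2: place 11 m³, 29 m³ left
container 2: place 29 m³, 0 m³ left
container 3: place 25 m³, 15 m³ left
container 3: place 4 m³, 11 m³ left
container 4: place 22 m³, 18 m³ left
container 5: place 30 m³, 10 m³ left
container 6: place 30 m³, 10 m³ left
container 4: place 8 m³, 10 m³ left
container 3: place 6 m³, 5 m³ left
container 7: place 24 m³, 16 m³ left
7 containers × 40 m³ = 280 m³; used 223 m³; unused 57 m³.

57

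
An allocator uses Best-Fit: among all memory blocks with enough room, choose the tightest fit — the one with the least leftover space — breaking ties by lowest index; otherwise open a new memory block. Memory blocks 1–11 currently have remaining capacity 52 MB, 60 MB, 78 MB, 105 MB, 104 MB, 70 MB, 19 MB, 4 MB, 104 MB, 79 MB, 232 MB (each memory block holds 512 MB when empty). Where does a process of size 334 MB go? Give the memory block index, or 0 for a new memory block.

0

No memory block has ≥ 334 MB free, so a new memory block is opened.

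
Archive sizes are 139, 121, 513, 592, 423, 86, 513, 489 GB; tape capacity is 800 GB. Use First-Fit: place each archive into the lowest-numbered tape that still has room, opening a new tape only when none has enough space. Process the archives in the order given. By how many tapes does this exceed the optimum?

First-Fit: [139,121,513] [592,86] [423] [513] [489] → 5 tapes.
5 archives exceed 400 GB (half the capacity), and no two of those can share a tape, so at least 5 tapes are needed.
So 5 is already optimal.

0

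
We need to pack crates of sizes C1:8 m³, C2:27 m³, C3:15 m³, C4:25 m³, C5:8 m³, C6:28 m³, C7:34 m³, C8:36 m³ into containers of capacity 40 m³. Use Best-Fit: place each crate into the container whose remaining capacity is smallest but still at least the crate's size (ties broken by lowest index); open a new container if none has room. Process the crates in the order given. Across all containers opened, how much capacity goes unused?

19

Put C1 (8 m³) in container 1; 32 m³ remain.
Put C2 (27 m³) in container 1; 5 m³ remain.
Put C3 (15 m³) in container 2; 25 m³ remain.
Put C4 (25 m³) in container 2; 0 m³ remain.
Put C5 (8 m³) in container 3; 32 m³ remain.
Put C6 (28 m³) in container 3; 4 m³ remain.
Put C7 (34 m³) in container 4; 6 m³ remain.
Put C8 (36 m³) in container 5; 4 m³ remain.
5 containers × 40 m³ = 200 m³; used 181 m³; unused 19 m³.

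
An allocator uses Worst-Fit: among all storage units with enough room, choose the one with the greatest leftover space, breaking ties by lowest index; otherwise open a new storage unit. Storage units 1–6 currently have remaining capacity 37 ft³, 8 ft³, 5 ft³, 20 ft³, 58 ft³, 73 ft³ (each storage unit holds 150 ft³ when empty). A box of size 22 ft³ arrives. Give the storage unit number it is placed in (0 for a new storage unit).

Storage units with room: storage unit 1 (37 ft³), storage unit 5 (58 ft³), storage unit 6 (73 ft³).
Most room is storage unit 6 with 73 ft³ free.

6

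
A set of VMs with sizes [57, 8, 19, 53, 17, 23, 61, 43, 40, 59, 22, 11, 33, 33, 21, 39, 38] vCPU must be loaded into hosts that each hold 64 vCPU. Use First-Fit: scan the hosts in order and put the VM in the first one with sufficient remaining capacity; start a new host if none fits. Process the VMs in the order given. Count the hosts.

11 hosts

host 1: place 57 vCPU, 7 vCPU left
host 2: place 8 vCPU, 56 vCPU left
host 2: place 19 vCPU, 37 vCPU left
host 3: place 53 vCPU, 11 vCPU left
host 2: place 17 vCPU, 20 vCPU left
host 4: place 23 vCPU, 41 vCPU left
host 5: place 61 vCPU, 3 vCPU left
host 6: place 43 vCPU, 21 vCPU left
host 4: place 40 vCPU, 1 vCPU left
host 7: place 59 vCPU, 5 vCPU left
host 8: place 22 vCPU, 42 vCPU left
host 2: place 11 vCPU, 9 vCPU left
host 8: place 33 vCPU, 9 vCPU left
host 9: place 33 vCPU, 31 vCPU left
host 6: place 21 vCPU, 0 vCPU left
host 10: place 39 vCPU, 25 vCPU left
host 11: place 38 vCPU, 26 vCPU left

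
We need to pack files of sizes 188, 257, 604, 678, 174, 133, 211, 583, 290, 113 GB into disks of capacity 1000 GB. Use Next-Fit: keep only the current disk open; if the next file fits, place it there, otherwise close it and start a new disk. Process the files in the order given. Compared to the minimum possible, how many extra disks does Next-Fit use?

Next-Fit: [188,257] [604] [678,174,133] [211,583] [290,113] → 5 disks.
Total size 3231 GB; any packing needs at least ⌈3231/1000⌉ = 4 disks.
An optimal packing achieves that bound: [678,290] [604,257,133] [583,211,188] [174,113] → 4 disks.
Excess: 5 − 4 = 1.

1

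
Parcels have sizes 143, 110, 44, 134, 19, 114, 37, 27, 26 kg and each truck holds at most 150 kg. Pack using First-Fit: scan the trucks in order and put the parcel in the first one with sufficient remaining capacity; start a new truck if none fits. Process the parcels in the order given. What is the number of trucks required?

5

143 kg → truck 1 (remaining 7 kg)
110 kg → truck 2 (remaining 40 kg)
44 kg → truck 3 (remaining 106 kg)
134 kg → truck 4 (remaining 16 kg)
19 kg → truck 2 (remaining 21 kg)
114 kg → truck 5 (remaining 36 kg)
37 kg → truck 3 (remaining 69 kg)
27 kg → truck 3 (remaining 42 kg)
26 kg → truck 3 (remaining 16 kg)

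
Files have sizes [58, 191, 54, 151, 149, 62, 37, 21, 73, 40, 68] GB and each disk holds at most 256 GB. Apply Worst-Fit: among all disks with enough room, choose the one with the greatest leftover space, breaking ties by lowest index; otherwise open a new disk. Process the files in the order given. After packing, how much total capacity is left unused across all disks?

58 GB → disk 1 (remaining 198 GB)
191 GB → disk 1 (remaining 7 GB)
54 GB → disk 2 (remaining 202 GB)
151 GB → disk 2 (remaining 51 GB)
149 GB → disk 3 (remaining 107 GB)
62 GB → disk 3 (remaining 45 GB)
37 GB → disk 2 (remaining 14 GB)
21 GB → disk 3 (remaining 24 GB)
73 GB → disk 4 (remaining 183 GB)
40 GB → disk 4 (remaining 143 GB)
68 GB → disk 4 (remaining 75 GB)
4 disks × 256 GB = 1024 GB; used 904 GB; unused 120 GB.

120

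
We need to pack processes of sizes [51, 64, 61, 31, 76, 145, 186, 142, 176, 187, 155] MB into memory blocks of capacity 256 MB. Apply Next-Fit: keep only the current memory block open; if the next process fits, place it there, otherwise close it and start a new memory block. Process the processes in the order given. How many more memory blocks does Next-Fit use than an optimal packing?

1

Next-Fit: [51,64,61,31] [76,145] [186] [142] [176] [187] [155] → 7 memory blocks.
6 processes exceed 128 MB (half the capacity), and no two of those can share a memory block, so at least 6 memory blocks are needed.
An optimal packing achieves that bound: [187,64] [186,61] [176,76] [155,51,31] [145] [142] → 6 memory blocks.
Excess: 7 − 6 = 1.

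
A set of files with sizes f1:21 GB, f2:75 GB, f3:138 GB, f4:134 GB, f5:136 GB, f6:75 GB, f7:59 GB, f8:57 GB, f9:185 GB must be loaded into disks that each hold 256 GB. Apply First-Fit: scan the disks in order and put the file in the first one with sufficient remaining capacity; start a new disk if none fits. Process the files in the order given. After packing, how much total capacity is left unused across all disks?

144

Put f1 (21 GB) in disk 1; 235 GB remain.
Put f2 (75 GB) in disk 1; 160 GB remain.
Put f3 (138 GB) in disk 1; 22 GB remain.
Put f4 (134 GB) in disk 2; 122 GB remain.
Put f5 (136 GB) in disk 3; 120 GB remain.
Put f6 (75 GB) in disk 2; 47 GB remain.
Put f7 (59 GB) in disk 3; 61 GB remain.
Put f8 (57 GB) in disk 3; 4 GB remain.
Put f9 (185 GB) in disk 4; 71 GB remain.
4 disks × 256 GB = 1024 GB; used 880 GB; unused 144 GB.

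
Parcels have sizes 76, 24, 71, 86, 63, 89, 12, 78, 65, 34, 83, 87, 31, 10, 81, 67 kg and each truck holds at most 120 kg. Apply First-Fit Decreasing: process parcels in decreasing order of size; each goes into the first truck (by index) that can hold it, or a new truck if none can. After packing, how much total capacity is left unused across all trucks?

363

Sorted descending: 89, 87, 86, 83, 81, 78, 76, 71, 67, 65, 63, 34, 31, 24, 12, 10.
truck 1: place 89 kg, 31 kg left
truck 2: place 87 kg, 33 kg left
truck 3: place 86 kg, 34 kg left
truck 4: place 83 kg, 37 kg left
truck 5: place 81 kg, 39 kg left
truck 6: place 78 kg, 42 kg left
truck 7: place 76 kg, 44 kg left
truck 8: place 71 kg, 49 kg left
truck 9: place 67 kg, 53 kg left
truck 10: place 65 kg, 55 kg left
truck 11: place 63 kg, 57 kg left
truck 3: place 34 kg, 0 kg left
truck 1: place 31 kg, 0 kg left
truck 2: place 24 kg, 9 kg left
truck 4: place 12 kg, 25 kg left
truck 4: place 10 kg, 15 kg left
11 trucks × 120 kg = 1320 kg; used 957 kg; unused 363 kg.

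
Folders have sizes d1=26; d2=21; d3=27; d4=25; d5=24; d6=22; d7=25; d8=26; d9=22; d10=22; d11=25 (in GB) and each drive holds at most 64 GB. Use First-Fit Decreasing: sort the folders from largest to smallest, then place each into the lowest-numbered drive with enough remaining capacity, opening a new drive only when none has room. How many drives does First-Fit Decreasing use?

6

Sorted descending: 27, 26, 26, 25, 25, 25, 24, 22, 22, 22, 21.
Put 27 GB in drive 1; 37 GB remain.
Put 26 GB in drive 1; 11 GB remain.
Put 26 GB in drive 2; 38 GB remain.
Put 25 GB in drive 2; 13 GB remain.
Put 25 GB in drive 3; 39 GB remain.
Put 25 GB in drive 3; 14 GB remain.
Put 24 GB in drive 4; 40 GB remain.
Put 22 GB in drive 4; 18 GB remain.
Put 22 GB in drive 5; 42 GB remain.
Put 22 GB in drive 5; 20 GB remain.
Put 21 GB in drive 6; 43 GB remain.
Final drives: [27,26] [26,25] [25,25] [24,22] [22,22] [21].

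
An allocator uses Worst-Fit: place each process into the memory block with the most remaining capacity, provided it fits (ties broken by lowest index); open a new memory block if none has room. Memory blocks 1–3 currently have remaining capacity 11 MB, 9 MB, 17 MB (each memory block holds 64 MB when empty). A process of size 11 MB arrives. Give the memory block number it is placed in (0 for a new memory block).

3

Memory blocks with room: memory block 1 (11 MB), memory block 3 (17 MB).
Most room is memory block 3 with 17 MB free.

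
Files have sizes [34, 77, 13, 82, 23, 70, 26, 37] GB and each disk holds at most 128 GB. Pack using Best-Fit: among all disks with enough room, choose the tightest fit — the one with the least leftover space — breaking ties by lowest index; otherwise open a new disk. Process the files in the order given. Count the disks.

4

disk 1: place 34 GB, 94 GB left
disk 1: place 77 GB, 17 GB left
disk 1: place 13 GB, 4 GB left
disk 2: place 82 GB, 46 GB left
disk 2: place 23 GB, 23 GB left
disk 3: place 70 GB, 58 GB left
disk 3: place 26 GB, 32 GB left
disk 4: place 37 GB, 91 GB left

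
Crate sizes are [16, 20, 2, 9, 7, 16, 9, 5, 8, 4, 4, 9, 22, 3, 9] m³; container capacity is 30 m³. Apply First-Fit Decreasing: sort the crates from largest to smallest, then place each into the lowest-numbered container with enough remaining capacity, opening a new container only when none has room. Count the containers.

5

Sorted descending: 22, 20, 16, 16, 9, 9, 9, 9, 8, 7, 5, 4, 4, 3, 2.
container 1: place 22 m³, 8 m³ left
container 2: place 20 m³, 10 m³ left
container 3: place 16 m³, 14 m³ left
container 4: place 16 m³, 14 m³ left
container 2: place 9 m³, 1 m³ left
container 3: place 9 m³, 5 m³ left
container 4: place 9 m³, 5 m³ left
container 5: place 9 m³, 21 m³ left
container 1: place 8 m³, 0 m³ left
container 5: place 7 m³, 14 m³ left
container 3: place 5 m³, 0 m³ left
container 4: place 4 m³, 1 m³ left
container 5: place 4 m³, 10 m³ left
container 5: place 3 m³, 7 m³ left
container 5: place 2 m³, 5 m³ left
Final containers: [22,8] [20,9] [16,9,5] [16,9,4] [9,7,4,3,2].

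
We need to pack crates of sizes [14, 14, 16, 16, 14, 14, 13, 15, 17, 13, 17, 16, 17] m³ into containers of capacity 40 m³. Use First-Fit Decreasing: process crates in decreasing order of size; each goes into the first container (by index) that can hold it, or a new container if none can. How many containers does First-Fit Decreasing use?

6

Sorted descending: 17, 17, 17, 16, 16, 16, 15, 14, 14, 14, 14, 13, 13.
17 m³ → container 1 (remaining 23 m³)
17 m³ → container 1 (remaining 6 m³)
17 m³ → container 2 (remaining 23 m³)
16 m³ → container 2 (remaining 7 m³)
16 m³ → container 3 (remaining 24 m³)
16 m³ → container 3 (remaining 8 m³)
15 m³ → container 4 (remaining 25 m³)
14 m³ → container 4 (remaining 11 m³)
14 m³ → container 5 (remaining 26 m³)
14 m³ → container 5 (remaining 12 m³)
14 m³ → container 6 (remaining 26 m³)
13 m³ → container 6 (remaining 13 m³)
13 m³ → container 6 (remaining 0 m³)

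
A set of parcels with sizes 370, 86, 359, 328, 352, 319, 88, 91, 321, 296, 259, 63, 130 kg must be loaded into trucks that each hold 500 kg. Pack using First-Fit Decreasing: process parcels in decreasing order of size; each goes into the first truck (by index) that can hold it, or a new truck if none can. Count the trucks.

Sorted descending: 370, 359, 352, 328, 321, 319, 296, 259, 130, 91, 88, 86, 63.
370 kg → truck 1 (remaining 130 kg)
359 kg → truck 2 (remaining 141 kg)
352 kg → truck 3 (remaining 148 kg)
328 kg → truck 4 (remaining 172 kg)
321 kg → truck 5 (remaining 179 kg)
319 kg → truck 6 (remaining 181 kg)
296 kg → truck 7 (remaining 204 kg)
259 kg → truck 8 (remaining 241 kg)
130 kg → truck 1 (remaining 0 kg)
91 kg → truck 2 (remaining 50 kg)
88 kg → truck 3 (remaining 60 kg)
86 kg → truck 4 (remaining 86 kg)
63 kg → truck 4 (remaining 23 kg)

8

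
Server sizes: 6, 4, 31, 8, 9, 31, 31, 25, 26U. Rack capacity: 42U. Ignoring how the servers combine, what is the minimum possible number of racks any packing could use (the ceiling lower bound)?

5

Total size = 6 + 4 + 31 + 8 + 9 + 31 + 31 + 25 + 26 = 171U.
⌈171 / 42⌉ = 5.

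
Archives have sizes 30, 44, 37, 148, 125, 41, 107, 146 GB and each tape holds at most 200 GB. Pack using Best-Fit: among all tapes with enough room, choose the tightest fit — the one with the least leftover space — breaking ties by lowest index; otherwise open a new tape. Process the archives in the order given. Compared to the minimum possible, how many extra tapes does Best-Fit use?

1

Best-Fit: [30,44,37] [148,41] [125] [107] [146] → 5 tapes.
Total size 678 GB; any packing needs at least ⌈678/200⌉ = 4 tapes.
An optimal packing achieves that bound: [148,44] [146,41] [125,37,30] [107] → 4 tapes.
Excess: 5 − 4 = 1.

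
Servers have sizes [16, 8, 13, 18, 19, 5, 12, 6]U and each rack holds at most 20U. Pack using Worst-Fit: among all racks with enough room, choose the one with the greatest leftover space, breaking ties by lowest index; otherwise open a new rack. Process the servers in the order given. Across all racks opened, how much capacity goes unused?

23

16U → rack 1 (remaining 4U)
8U → rack 2 (remaining 12U)
13U → rack 3 (remaining 7U)
18U → rack 4 (remaining 2U)
19U → rack 5 (remaining 1U)
5U → rack 2 (remaining 7U)
12U → rack 6 (remaining 8U)
6U → rack 6 (remaining 2U)
6 racks × 20U = 120U; used 97U; unused 23U.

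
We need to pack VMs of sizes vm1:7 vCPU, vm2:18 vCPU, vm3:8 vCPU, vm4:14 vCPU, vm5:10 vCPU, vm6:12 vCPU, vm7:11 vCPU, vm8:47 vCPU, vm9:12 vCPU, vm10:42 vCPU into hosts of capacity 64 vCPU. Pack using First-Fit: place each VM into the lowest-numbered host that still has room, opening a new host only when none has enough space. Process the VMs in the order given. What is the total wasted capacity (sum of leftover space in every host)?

vm1 (7 vCPU) → host 1 (remaining 57 vCPU)
vm2 (18 vCPU) → host 1 (remaining 39 vCPU)
vm3 (8 vCPU) → host 1 (remaining 31 vCPU)
vm4 (14 vCPU) → host 1 (remaining 17 vCPU)
vm5 (10 vCPU) → host 1 (remaining 7 vCPU)
vm6 (12 vCPU) → host 2 (remaining 52 vCPU)
vm7 (11 vCPU) → host 2 (remaining 41 vCPU)
vm8 (47 vCPU) → host 3 (remaining 17 vCPU)
vm9 (12 vCPU) → host 2 (remaining 29 vCPU)
vm10 (42 vCPU) → host 4 (remaining 22 vCPU)
4 hosts × 64 vCPU = 256 vCPU; used 181 vCPU; unused 75 vCPU.

75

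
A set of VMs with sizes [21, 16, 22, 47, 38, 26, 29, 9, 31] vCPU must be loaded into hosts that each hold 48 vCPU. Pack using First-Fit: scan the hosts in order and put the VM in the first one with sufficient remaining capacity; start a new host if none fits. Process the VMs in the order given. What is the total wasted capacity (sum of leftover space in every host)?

49

21 vCPU → host 1 (remaining 27 vCPU)
16 vCPU → host 1 (remaining 11 vCPU)
22 vCPU → host 2 (remaining 26 vCPU)
47 vCPU → host 3 (remaining 1 vCPU)
38 vCPU → host 4 (remaining 10 vCPU)
26 vCPU → host 2 (remaining 0 vCPU)
29 vCPU → host 5 (remaining 19 vCPU)
9 vCPU → host 1 (remaining 2 vCPU)
31 vCPU → host 6 (remaining 17 vCPU)
6 hosts × 48 vCPU = 288 vCPU; used 239 vCPU; unused 49 vCPU.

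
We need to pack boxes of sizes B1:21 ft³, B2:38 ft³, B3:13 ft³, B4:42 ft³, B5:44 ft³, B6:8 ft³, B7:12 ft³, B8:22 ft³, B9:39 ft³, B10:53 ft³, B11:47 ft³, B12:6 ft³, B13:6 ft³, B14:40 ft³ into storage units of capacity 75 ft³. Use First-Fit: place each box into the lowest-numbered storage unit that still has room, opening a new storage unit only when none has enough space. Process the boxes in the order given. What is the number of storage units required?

7

B1 (21 ft³) → storage unit 1 (remaining 54 ft³)
B2 (38 ft³) → storage unit 1 (remaining 16 ft³)
B3 (13 ft³) → storage unit 1 (remaining 3 ft³)
B4 (42 ft³) → storage unit 2 (remaining 33 ft³)
B5 (44 ft³) → storage unit 3 (remaining 31 ft³)
B6 (8 ft³) → storage unit 2 (remaining 25 ft³)
B7 (12 ft³) → storage unit 2 (remaining 13 ft³)
B8 (22 ft³) → storage unit 3 (remaining 9 ft³)
B9 (39 ft³) → storage unit 4 (remaining 36 ft³)
B10 (53 ft³) → storage unit 5 (remaining 22 ft³)
B11 (47 ft³) → storage unit 6 (remaining 28 ft³)
B12 (6 ft³) → storage unit 2 (remaining 7 ft³)
B13 (6 ft³) → storage unit 2 (remaining 1 ft³)
B14 (40 ft³) → storage unit 7 (remaining 35 ft³)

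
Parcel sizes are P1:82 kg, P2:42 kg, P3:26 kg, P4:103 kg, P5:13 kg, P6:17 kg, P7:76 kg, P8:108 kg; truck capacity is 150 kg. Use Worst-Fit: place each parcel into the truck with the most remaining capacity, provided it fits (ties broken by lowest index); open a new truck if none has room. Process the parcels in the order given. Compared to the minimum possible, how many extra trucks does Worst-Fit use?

0

Worst-Fit: [82,42,26] [103,13,17] [76] [108] → 4 trucks.
Total size 467 kg; any packing needs at least ⌈467/150⌉ = 4 trucks.
So 4 is already optimal.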